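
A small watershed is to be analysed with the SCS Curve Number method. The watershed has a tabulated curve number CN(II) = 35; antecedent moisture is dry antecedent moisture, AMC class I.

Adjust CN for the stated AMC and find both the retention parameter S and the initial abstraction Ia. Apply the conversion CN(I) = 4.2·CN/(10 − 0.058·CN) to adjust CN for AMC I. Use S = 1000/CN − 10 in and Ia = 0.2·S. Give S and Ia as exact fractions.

S = 6500/147 in ≈ 44.218 in; Ia = 1300/147 in ≈ 8.844 in

CN(I) from CN(II)=35: (4.2·35)/(10 − 0.058·35) = 14700/797 ≈ 18.444
Retention S: 1000/CN − 10 with CN=18.444 → S = 6500/147 ≈ 44.218 in
Initial abstraction Ia = S/5 = (6500/147)/5 = 1300/147 ≈ 8.844 in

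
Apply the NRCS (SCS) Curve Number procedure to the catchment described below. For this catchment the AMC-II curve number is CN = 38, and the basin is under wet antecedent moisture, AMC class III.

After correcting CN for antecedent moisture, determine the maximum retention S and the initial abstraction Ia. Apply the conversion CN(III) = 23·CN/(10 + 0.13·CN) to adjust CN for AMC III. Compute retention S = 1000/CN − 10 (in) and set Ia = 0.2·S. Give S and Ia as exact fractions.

Wet (AMC III): CN(III) = 23·38/(10 + 0.13·38) = 874/(747/50) = 43700/747 ≈ 58.501
S = 1000/(43700/747) − 10 = 3100/437 in ≈ 7.094 in
Ia = 0.2S: 0.2·7.094 = 1.419 in (exactly 620/437)

S = 3100/437 in ≈ 7.094 in; Ia = 620/437 in ≈ 1.419 in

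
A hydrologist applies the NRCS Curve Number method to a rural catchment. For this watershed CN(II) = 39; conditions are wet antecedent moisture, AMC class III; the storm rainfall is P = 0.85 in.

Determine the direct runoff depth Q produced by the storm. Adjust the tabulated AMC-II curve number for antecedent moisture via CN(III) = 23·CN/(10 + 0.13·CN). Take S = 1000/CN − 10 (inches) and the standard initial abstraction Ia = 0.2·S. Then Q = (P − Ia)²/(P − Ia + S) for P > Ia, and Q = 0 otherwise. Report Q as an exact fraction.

Wet (AMC III): CN(III) = 23·39/(10 + 0.13·39) = 897/(1507/100) = 89700/1507 ≈ 59.522
Max retention: S = 1000/(89700/1507) − 10 = 6100/897 in (≈ 6.800 in)
Ia = 0.2·(6100/897) = 1220/897 in ≈ 1.360 in
P = 0.850 ≤ Ia = 1.360 in: entire storm abstracted, Q = 0.

Q = 0 in ≈ 0.000 in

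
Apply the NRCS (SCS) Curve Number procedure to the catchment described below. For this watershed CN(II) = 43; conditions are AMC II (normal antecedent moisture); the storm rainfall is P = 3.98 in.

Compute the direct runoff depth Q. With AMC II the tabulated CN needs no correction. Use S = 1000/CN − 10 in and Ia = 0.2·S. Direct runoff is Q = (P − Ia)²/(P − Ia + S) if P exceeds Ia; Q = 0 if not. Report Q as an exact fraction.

CN(II) = 43; AMC II needs no correction.
Retention S: 1000/CN − 10 with CN=43.000 → S = 570/43 ≈ 13.256 in
Ia = 0.2·(570/43) = 114/43 in ≈ 2.651 in
P − Ia = 3.980 − 2.651 = 2857/2150 ≈ 1.329 in (> 0, runoff occurs)
Q = (2857/2150)²/((2857/2150) + 570/43) = (8162449/4622500)/(31357/2150) = 8162449/67417550 in ≈ 0.121 in

Q = 8162449/67417550 in ≈ 0.121 in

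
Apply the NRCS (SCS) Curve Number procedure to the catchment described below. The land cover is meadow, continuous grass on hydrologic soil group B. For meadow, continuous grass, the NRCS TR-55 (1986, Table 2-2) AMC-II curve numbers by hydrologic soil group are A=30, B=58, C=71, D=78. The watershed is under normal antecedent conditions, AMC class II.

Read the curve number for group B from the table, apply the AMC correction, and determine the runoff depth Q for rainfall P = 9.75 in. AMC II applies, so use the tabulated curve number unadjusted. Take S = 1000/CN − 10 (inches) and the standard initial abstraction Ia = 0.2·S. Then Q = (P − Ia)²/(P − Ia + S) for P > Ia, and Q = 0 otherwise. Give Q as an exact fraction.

Q = 309123/69716 in ≈ 4.434 in

NRCS table: meadow, continuous grass, soil group B → CN(II) = 58
AMC II — tabulated CN = 58 applies directly.
S = 1000/58 − 10 = 210/29 in ≈ 7.241 in
Initial abstraction Ia = S/5 = (210/29)/5 = 42/29 ≈ 1.448 in
Since P=9.750 > Ia=1.448: effective rainfall P−Ia = 963/116 in
Q: (963/116)² ÷ (1803/116) = 309123/69716 in (≈ 4.434 in)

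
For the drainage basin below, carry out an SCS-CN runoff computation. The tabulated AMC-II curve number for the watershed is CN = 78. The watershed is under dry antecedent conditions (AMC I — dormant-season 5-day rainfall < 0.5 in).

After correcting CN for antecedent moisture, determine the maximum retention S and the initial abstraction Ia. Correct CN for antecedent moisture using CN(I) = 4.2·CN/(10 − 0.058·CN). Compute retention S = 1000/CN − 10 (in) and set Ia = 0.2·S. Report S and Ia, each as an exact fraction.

S = 5500/819 in ≈ 6.716 in; Ia = 1100/819 in ≈ 1.343 in

Dry (AMC I): CN(I) = 4.2·78/(10 − 0.058·78) = (1638/5)/(1369/250) = 81900/1369 ≈ 59.825
Max retention: S = 1000/(81900/1369) − 10 = 5500/819 in (≈ 6.716 in)
Ia = 0.2S: 0.2·6.716 = 1.343 in (exactly 1100/819)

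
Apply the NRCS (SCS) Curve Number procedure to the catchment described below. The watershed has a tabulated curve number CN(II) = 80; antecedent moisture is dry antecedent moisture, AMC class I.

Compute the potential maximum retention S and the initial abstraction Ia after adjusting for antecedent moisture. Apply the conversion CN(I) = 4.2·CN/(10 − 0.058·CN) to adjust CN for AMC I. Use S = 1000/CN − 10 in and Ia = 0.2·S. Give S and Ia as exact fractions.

S = 125/21 in ≈ 5.952 in; Ia = 25/21 in ≈ 1.190 in

Adjust CN=80 to AMC I: 4.2·80/(10 − 0.058·80) → 336 ÷ (134/25) = 4200/67 ≈ 62.687
S = 1000/(4200/67) − 10 = 125/21 in ≈ 5.952 in
Ia = 0.2S: 0.2·5.952 = 1.190 in (exactly 25/21)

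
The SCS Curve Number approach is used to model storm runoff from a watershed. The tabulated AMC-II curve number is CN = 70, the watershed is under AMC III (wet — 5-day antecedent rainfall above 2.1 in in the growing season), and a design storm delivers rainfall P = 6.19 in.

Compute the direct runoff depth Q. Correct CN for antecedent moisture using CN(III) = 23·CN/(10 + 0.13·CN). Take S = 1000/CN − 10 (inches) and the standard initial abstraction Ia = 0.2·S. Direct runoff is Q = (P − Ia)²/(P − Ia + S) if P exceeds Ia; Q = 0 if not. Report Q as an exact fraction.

Q = 8772008281/1990909900 in ≈ 4.406 in

Wet (AMC III): CN(III) = 23·70/(10 + 0.13·70) = 1610/(191/10) = 16100/191 ≈ 84.293
S = 1000/(16100/191) − 10 = 300/161 in ≈ 1.863 in
Ia = 0.2·(300/161) = 60/161 in ≈ 0.373 in
Since P=6.190 > Ia=0.373: effective rainfall P−Ia = 93659/16100 in
Runoff Q = (P−Ia)²/(P−Ia+S) = (5.817)²/(5.817+1.863) = 8772008281/1990909900 ≈ 4.406 in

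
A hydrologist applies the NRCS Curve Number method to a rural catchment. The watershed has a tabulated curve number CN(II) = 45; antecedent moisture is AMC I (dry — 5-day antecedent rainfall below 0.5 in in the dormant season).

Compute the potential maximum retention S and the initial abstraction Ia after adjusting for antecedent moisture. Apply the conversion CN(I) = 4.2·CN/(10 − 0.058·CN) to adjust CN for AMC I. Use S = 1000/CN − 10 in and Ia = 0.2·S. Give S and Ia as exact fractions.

S = 5500/189 in ≈ 29.101 in; Ia = 1100/189 in ≈ 5.820 in

Dry (AMC I): CN(I) = 4.2·45/(10 − 0.058·45) = 189/(739/100) = 18900/739 ≈ 25.575
S = 1000/(18900/739) − 10 = 5500/189 in ≈ 29.101 in
Initial abstraction Ia = S/5 = (5500/189)/5 = 1100/189 ≈ 5.820 in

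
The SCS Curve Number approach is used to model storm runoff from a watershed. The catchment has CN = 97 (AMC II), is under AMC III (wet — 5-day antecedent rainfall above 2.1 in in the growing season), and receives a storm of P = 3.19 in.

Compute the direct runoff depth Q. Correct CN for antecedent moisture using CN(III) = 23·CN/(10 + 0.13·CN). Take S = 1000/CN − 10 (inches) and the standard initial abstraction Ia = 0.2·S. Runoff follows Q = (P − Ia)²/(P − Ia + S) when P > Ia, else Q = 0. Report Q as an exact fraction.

Q = 497996964721/164132215900 in ≈ 3.034 in

Wet (AMC III): CN(III) = 23·97/(10 + 0.13·97) = 2231/(2261/100) = 223100/2261 ≈ 98.673
Retention S: 1000/CN − 10 with CN=98.673 → S = 300/2231 ≈ 0.134 in
Initial abstraction Ia = S/5 = (300/2231)/5 = 60/2231 ≈ 0.027 in
Since P=3.190 > Ia=0.027: effective rainfall P−Ia = 705689/223100 in
Q: (705689/223100)² ÷ (735689/223100) = 497996964721/164132215900 in (≈ 3.034 in)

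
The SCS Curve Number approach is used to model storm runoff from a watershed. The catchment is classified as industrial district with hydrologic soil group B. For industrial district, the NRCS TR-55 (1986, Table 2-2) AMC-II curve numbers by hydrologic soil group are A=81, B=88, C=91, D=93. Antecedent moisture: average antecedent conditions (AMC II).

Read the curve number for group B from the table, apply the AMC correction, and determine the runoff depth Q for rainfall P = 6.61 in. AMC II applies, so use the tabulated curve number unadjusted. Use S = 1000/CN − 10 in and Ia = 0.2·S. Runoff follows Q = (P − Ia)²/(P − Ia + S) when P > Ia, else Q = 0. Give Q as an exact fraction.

Q = 48594841/9318100 in ≈ 5.215 in

NRCS table: industrial district, soil group B → CN(II) = 88
Average conditions: CN = 88 (no AMC adjustment).
S = 1000/88 − 10 = 15/11 in ≈ 1.364 in
Ia = 0.2S: 0.2·1.364 = 0.273 in (exactly 3/11)
Since P=6.610 > Ia=0.273: effective rainfall P−Ia = 6971/1100 in
Q = (6971/1100)²/((6971/1100) + 15/11) = (48594841/1210000)/(8471/1100) = 48594841/9318100 in ≈ 5.215 in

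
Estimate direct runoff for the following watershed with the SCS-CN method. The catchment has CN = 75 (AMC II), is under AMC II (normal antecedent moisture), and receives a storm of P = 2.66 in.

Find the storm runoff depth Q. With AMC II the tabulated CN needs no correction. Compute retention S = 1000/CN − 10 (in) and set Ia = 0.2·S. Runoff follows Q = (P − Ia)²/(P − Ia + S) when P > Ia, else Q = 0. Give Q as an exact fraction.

AMC II — tabulated CN = 75 applies directly.
Max retention: S = 1000/75 − 10 = 10/3 in (≈ 3.333 in)
Ia = 0.2S: 0.2·3.333 = 0.667 in (exactly 2/3)
P − Ia = 2.660 − 0.667 = 299/150 ≈ 1.993 in (> 0, runoff occurs)
Q: (299/150)² ÷ (799/150) = 89401/119850 in (≈ 0.746 in)

Q = 89401/119850 in ≈ 0.746 in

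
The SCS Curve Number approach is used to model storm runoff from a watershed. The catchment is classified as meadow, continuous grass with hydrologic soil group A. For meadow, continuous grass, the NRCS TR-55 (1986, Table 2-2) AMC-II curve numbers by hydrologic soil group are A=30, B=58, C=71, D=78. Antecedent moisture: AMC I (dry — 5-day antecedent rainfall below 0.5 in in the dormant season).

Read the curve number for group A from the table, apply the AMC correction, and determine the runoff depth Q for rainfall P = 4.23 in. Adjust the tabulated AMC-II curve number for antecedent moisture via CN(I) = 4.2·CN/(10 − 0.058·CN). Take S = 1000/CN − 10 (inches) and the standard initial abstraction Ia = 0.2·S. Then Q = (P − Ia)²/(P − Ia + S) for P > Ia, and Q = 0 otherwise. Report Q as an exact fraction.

NRCS table: meadow, continuous grass, soil group A → CN(II) = 30
CN(I) from CN(II)=30: (4.2·30)/(10 − 0.058·30) = 900/59 ≈ 15.254
Max retention: S = 1000/(900/59) − 10 = 500/9 in (≈ 55.556 in)
Ia = 0.2·(500/9) = 100/9 in ≈ 11.111 in
P = 4.230 ≤ Ia = 11.111 in: entire storm abstracted, Q = 0.

Q = 0 in ≈ 0.000 in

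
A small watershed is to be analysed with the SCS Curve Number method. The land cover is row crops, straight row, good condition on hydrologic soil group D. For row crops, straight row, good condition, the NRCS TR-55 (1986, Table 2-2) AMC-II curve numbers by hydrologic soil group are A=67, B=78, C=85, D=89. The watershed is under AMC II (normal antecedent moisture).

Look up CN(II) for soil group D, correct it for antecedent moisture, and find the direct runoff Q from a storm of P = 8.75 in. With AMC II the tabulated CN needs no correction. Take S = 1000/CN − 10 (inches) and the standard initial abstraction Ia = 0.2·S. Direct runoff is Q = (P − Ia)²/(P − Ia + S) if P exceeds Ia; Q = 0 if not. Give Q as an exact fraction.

Q = 9162729/1234252 in ≈ 7.424 in

NRCS table: row crops, straight row, good condition, soil group D → CN(II) = 89
CN(II) = 89; AMC II needs no correction.
Max retention: S = 1000/89 − 10 = 110/89 in (≈ 1.236 in)
Initial abstraction Ia = S/5 = (110/89)/5 = 22/89 ≈ 0.247 in
Excess rainfall: 8.750 − 0.247 = 8.503 in; P > Ia so Q > 0
Runoff Q = (P−Ia)²/(P−Ia+S) = (8.503)²/(8.503+1.236) = 9162729/1234252 ≈ 7.424 in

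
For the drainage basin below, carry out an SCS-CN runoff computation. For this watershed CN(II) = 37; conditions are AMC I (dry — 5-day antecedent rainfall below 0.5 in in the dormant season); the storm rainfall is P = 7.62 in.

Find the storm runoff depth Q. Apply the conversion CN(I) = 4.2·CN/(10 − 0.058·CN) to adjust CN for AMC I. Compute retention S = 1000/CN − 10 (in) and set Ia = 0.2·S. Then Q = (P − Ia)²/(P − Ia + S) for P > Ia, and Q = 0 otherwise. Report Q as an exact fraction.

Q = 0 in ≈ 0.000 in

Adjust CN=37 to AMC I: 4.2·37/(10 − 0.058·37) → (777/5) ÷ (3927/500) = 3700/187 ≈ 19.786
S = 1000/(3700/187) − 10 = 1500/37 in ≈ 40.541 in
Ia = 0.2·(1500/37) = 300/37 in ≈ 8.108 in
P = 7.620 ≤ Ia = 8.108 in: entire storm abstracted, Q = 0.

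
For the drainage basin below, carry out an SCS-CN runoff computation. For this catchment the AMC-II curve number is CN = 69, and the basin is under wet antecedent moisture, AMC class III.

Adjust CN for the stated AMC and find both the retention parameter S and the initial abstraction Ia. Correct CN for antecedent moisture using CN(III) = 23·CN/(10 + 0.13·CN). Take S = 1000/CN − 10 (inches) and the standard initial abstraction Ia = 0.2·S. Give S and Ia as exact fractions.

Adjust CN=69 to AMC III: 23·69/(10 + 0.13·69) → 1587 ÷ (1897/100) = 158700/1897 ≈ 83.658
S = 1000/(158700/1897) − 10 = 3100/1587 in ≈ 1.953 in
Initial abstraction Ia = S/5 = (3100/1587)/5 = 620/1587 ≈ 0.391 in

S = 3100/1587 in ≈ 1.953 in; Ia = 620/1587 in ≈ 0.391 in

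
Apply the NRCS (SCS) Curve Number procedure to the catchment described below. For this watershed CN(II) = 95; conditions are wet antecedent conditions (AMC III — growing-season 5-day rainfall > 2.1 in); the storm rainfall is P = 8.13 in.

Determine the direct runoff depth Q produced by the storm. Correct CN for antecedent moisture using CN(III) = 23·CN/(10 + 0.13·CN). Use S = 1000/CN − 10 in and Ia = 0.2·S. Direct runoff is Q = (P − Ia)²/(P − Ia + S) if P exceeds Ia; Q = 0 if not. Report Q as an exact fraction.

Q = 124807464961/15875379700 in ≈ 7.862 in

CN(III) from CN(II)=95: (23·95)/(10 + 0.13·95) = 43700/447 ≈ 97.763
Retention S: 1000/CN − 10 with CN=97.763 → S = 100/437 ≈ 0.229 in
Initial abstraction Ia = S/5 = (100/437)/5 = 20/437 ≈ 0.046 in
Excess rainfall: 8.130 − 0.046 = 8.084 in; P > Ia so Q > 0
Q: (353281/43700)² ÷ (363281/43700) = 124807464961/15875379700 in (≈ 7.862 in)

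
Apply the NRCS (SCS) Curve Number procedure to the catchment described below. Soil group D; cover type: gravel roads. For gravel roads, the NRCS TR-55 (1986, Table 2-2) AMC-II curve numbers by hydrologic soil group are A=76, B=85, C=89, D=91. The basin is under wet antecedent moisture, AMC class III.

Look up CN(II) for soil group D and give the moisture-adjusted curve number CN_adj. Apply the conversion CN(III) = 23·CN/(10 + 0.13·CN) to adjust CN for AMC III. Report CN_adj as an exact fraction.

CN_adj = 209300/2183 ≈ 95.877

NRCS table: gravel roads, soil group D → CN(II) = 91
CN(III) from CN(II)=91: (23·91)/(10 + 0.13·91) = 209300/2183 ≈ 95.877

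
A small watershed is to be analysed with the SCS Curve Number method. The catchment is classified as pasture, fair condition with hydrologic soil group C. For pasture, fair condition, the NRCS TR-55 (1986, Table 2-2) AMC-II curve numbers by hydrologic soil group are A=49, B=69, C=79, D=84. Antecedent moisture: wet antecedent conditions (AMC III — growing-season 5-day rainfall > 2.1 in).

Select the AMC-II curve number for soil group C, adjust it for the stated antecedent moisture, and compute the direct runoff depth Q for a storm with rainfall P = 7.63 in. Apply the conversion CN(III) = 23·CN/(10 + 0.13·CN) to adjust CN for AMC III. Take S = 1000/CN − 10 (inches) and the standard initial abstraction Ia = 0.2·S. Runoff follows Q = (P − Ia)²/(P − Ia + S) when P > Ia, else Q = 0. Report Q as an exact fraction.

NRCS table: pasture, fair condition, soil group C → CN(II) = 79
CN(III) from CN(II)=79: (23·79)/(10 + 0.13·79) = 181700/2027 ≈ 89.640
Max retention: S = 1000/(181700/2027) − 10 = 2100/1817 in (≈ 1.156 in)
Ia = 0.2·(2100/1817) = 420/1817 in ≈ 0.231 in
Excess rainfall: 7.630 − 0.231 = 7.399 in; P > Ia so Q > 0
Q = (1344371/181700)²/((1344371/181700) + 2100/1817) = (1807333385641/33014890000)/(1554371/181700) = 258190483663/40347030100 in ≈ 6.399 in

Q = 258190483663/40347030100 in ≈ 6.399 in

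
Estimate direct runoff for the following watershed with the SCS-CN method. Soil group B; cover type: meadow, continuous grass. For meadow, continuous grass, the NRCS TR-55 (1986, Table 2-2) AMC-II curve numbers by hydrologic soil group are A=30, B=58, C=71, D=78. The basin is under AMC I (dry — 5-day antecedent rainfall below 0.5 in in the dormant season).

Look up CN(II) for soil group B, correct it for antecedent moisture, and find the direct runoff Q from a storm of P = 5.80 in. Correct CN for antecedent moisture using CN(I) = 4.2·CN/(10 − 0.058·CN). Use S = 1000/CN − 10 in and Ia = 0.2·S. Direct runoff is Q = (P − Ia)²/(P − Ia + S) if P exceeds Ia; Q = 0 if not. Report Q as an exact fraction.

NRCS table: meadow, continuous grass, soil group B → CN(II) = 58
Dry (AMC I): CN(I) = 4.2·58/(10 − 0.058·58) = (1218/5)/(1659/250) = 2900/79 ≈ 36.709
Max retention: S = 1000/(2900/79) − 10 = 500/29 in (≈ 17.241 in)
Ia = 0.2S: 0.2·17.241 = 3.448 in (exactly 100/29)
Excess rainfall: 5.800 − 3.448 = 2.352 in; P > Ia so Q > 0
Runoff Q = (P−Ia)²/(P−Ia+S) = (2.352)²/(2.352+17.241) = 116281/411945 ≈ 0.282 in

Q = 116281/411945 in ≈ 0.282 in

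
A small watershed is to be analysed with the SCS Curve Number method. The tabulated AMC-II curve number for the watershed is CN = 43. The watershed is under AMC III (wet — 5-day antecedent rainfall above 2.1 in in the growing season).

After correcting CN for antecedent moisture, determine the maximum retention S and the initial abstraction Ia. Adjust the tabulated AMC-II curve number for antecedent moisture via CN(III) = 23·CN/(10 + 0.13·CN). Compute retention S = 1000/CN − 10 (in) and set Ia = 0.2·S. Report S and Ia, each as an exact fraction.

S = 5700/989 in ≈ 5.763 in; Ia = 1140/989 in ≈ 1.153 in

Wet (AMC III): CN(III) = 23·43/(10 + 0.13·43) = 989/(1559/100) = 98900/1559 ≈ 63.438
Max retention: S = 1000/(98900/1559) − 10 = 5700/989 in (≈ 5.763 in)
Ia = 0.2S: 0.2·5.763 = 1.153 in (exactly 1140/989)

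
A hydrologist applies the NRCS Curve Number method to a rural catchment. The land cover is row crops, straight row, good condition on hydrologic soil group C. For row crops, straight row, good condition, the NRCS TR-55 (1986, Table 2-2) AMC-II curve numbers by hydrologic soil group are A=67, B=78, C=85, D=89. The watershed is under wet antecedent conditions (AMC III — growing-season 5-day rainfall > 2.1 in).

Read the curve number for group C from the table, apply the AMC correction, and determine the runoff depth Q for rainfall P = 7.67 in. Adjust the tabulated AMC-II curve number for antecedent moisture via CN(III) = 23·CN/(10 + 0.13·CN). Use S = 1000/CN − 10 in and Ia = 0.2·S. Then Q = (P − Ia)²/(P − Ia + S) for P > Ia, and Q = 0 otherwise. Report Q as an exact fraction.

NRCS table: row crops, straight row, good condition, soil group C → CN(II) = 85
Wet (AMC III): CN(III) = 23·85/(10 + 0.13·85) = 1955/(421/20) = 39100/421 ≈ 92.874
Max retention: S = 1000/(39100/421) − 10 = 300/391 in (≈ 0.767 in)
Ia = 0.2S: 0.2·0.767 = 0.153 in (exactly 60/391)
Since P=7.670 > Ia=0.153: effective rainfall P−Ia = 293897/39100 in
Q = (293897/39100)²/((293897/39100) + 300/391) = (86375446609/1528810000)/(323897/39100) = 86375446609/12664372700 in ≈ 6.820 in

Q = 86375446609/12664372700 in ≈ 6.820 in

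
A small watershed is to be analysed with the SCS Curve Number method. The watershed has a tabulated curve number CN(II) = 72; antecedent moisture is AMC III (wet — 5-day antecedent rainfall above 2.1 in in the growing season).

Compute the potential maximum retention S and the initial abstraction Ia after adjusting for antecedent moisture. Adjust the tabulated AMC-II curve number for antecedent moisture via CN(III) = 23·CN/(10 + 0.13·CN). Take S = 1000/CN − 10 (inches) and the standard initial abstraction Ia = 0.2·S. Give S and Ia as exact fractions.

Wet (AMC III): CN(III) = 23·72/(10 + 0.13·72) = 1656/(484/25) = 10350/121 ≈ 85.537
S = 1000/(10350/121) − 10 = 350/207 in ≈ 1.691 in
Ia = 0.2·(350/207) = 70/207 in ≈ 0.338 in

S = 350/207 in ≈ 1.691 in; Ia = 70/207 in ≈ 0.338 in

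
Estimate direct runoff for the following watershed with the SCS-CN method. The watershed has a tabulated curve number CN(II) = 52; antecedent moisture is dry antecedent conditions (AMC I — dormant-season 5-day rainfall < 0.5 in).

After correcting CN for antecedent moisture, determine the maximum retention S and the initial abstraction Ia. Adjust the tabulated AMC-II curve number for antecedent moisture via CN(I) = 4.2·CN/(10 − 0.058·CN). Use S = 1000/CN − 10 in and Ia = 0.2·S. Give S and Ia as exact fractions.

CN(I) from CN(II)=52: (4.2·52)/(10 − 0.058·52) = 9100/291 ≈ 31.271
S = 1000/(9100/291) − 10 = 2000/91 in ≈ 21.978 in
Ia = 0.2S: 0.2·21.978 = 4.396 in (exactly 400/91)

S = 2000/91 in ≈ 21.978 in; Ia = 400/91 in ≈ 4.396 in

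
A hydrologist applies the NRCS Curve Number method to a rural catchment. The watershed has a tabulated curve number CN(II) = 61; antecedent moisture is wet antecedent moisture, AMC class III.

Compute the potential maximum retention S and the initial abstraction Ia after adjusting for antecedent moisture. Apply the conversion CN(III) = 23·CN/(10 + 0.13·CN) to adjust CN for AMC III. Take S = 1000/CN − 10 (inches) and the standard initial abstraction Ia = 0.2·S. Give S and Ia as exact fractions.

Adjust CN=61 to AMC III: 23·61/(10 + 0.13·61) → 1403 ÷ (1793/100) = 140300/1793 ≈ 78.249
Max retention: S = 1000/(140300/1793) − 10 = 3900/1403 in (≈ 2.780 in)
Ia = 0.2S: 0.2·2.780 = 0.556 in (exactly 780/1403)

S = 3900/1403 in ≈ 2.780 in; Ia = 780/1403 in ≈ 0.556 in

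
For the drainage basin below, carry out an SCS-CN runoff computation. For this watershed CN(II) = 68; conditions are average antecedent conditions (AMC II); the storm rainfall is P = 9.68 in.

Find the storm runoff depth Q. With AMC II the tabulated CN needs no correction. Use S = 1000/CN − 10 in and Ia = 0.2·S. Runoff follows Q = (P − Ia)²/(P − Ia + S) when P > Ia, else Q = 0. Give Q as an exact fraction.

Average conditions: CN = 68 (no AMC adjustment).
S = 1000/68 − 10 = 80/17 in ≈ 4.706 in
Initial abstraction Ia = S/5 = (80/17)/5 = 16/17 ≈ 0.941 in
Excess rainfall: 9.680 − 0.941 = 8.739 in; P > Ia so Q > 0
Q = (3714/425)²/((3714/425) + 80/17) = (13793796/180625)/(5714/425) = 6896898/1214225 in ≈ 5.680 in

Q = 6896898/1214225 in ≈ 5.680 in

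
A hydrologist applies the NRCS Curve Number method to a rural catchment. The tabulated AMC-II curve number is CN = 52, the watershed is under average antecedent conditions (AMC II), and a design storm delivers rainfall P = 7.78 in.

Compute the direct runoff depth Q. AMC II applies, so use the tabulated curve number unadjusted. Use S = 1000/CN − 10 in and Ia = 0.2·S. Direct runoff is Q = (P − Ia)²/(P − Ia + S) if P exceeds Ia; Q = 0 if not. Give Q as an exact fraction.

Q = 14876449/6407050 in ≈ 2.322 in

AMC II — tabulated CN = 52 applies directly.
Retention S: 1000/CN − 10 with CN=52.000 → S = 120/13 ≈ 9.231 in
Ia = 0.2·(120/13) = 24/13 in ≈ 1.846 in
Excess rainfall: 7.780 − 1.846 = 5.934 in; P > Ia so Q > 0
Q: (3857/650)² ÷ (9857/650) = 14876449/6407050 in (≈ 2.322 in)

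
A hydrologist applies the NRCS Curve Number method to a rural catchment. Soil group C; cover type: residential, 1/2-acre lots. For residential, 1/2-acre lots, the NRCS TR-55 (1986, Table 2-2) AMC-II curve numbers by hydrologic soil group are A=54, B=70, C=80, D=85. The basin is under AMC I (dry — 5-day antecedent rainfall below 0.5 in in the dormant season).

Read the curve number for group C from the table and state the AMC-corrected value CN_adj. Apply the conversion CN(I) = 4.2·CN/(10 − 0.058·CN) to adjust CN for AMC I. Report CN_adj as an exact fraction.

NRCS table: residential, 1/2-acre lots, soil group C → CN(II) = 80
CN(I) from CN(II)=80: (4.2·80)/(10 − 0.058·80) = 4200/67 ≈ 62.687

CN_adj = 4200/67 ≈ 62.687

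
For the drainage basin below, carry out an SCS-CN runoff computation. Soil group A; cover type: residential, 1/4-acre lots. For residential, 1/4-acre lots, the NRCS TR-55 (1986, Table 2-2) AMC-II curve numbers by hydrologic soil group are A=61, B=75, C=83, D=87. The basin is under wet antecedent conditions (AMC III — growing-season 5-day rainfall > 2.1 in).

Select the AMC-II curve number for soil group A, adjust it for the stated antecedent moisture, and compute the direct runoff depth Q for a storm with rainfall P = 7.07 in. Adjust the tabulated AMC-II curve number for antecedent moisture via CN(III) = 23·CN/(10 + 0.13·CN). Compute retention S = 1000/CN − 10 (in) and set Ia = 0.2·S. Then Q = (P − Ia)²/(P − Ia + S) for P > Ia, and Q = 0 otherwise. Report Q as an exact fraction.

Q = 835251594241/182940116300 in ≈ 4.566 in

NRCS table: residential, 1/4-acre lots, soil group A → CN(II) = 61
Wet (AMC III): CN(III) = 23·61/(10 + 0.13·61) = 1403/(1793/100) = 140300/1793 ≈ 78.249
Retention S: 1000/CN − 10 with CN=78.249 → S = 3900/1403 ≈ 2.780 in
Initial abstraction Ia = S/5 = (3900/1403)/5 = 780/1403 ≈ 0.556 in
Excess rainfall: 7.070 − 0.556 = 6.514 in; P > Ia so Q > 0
Q: (913921/140300)² ÷ (1303921/140300) = 835251594241/182940116300 in (≈ 4.566 in)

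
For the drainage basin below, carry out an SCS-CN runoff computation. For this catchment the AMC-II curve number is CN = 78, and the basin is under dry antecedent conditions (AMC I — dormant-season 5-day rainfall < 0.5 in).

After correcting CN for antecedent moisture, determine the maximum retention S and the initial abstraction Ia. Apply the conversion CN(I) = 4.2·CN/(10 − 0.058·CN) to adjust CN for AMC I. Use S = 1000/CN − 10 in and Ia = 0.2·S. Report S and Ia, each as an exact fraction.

Dry (AMC I): CN(I) = 4.2·78/(10 − 0.058·78) = (1638/5)/(1369/250) = 81900/1369 ≈ 59.825
Retention S: 1000/CN − 10 with CN=59.825 → S = 5500/819 ≈ 6.716 in
Ia = 0.2S: 0.2·6.716 = 1.343 in (exactly 1100/819)

S = 5500/819 in ≈ 6.716 in; Ia = 1100/819 in ≈ 1.343 in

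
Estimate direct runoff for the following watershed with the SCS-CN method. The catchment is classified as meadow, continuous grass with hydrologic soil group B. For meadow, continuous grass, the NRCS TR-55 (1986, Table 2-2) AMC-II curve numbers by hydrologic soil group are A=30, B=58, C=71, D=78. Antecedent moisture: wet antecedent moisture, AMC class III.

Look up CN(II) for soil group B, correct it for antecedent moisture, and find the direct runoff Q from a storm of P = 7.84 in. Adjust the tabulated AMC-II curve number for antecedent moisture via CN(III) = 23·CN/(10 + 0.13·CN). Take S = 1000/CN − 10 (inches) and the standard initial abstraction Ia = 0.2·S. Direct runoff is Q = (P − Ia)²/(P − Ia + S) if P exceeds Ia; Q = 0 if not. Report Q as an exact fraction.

NRCS table: meadow, continuous grass, soil group B → CN(II) = 58
Adjust CN=58 to AMC III: 23·58/(10 + 0.13·58) → 1334 ÷ (877/50) = 66700/877 ≈ 76.055
S = 1000/(66700/877) − 10 = 2100/667 in ≈ 3.148 in
Initial abstraction Ia = S/5 = (2100/667)/5 = 420/667 ≈ 0.630 in
Excess rainfall: 7.840 − 0.630 = 7.210 in; P > Ia so Q > 0
Q: (120232/16675)² ÷ (172732/16675) = 516276208/102868075 in (≈ 5.019 in)

Q = 516276208/102868075 in ≈ 5.019 in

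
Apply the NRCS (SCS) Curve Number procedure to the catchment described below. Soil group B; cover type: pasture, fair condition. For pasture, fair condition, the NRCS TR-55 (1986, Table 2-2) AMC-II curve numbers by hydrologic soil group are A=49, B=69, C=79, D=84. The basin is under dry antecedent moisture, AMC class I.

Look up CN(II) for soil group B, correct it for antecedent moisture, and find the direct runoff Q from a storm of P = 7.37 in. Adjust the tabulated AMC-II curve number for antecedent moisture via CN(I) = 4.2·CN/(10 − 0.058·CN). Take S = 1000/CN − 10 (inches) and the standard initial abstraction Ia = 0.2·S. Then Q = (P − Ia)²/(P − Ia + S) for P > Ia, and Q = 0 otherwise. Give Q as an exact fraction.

NRCS table: pasture, fair condition, soil group B → CN(II) = 69
Adjust CN=69 to AMC I: 4.2·69/(10 − 0.058·69) → (1449/5) ÷ (2999/500) = 144900/2999 ≈ 48.316
S = 1000/(144900/2999) − 10 = 15500/1449 in ≈ 10.697 in
Ia = 0.2S: 0.2·10.697 = 2.139 in (exactly 3100/1449)
P − Ia = 7.370 − 2.139 = 757913/144900 ≈ 5.231 in (> 0, runoff occurs)
Q: (757913/144900)² ÷ (2307913/144900) = 574432115569/334416593700 in (≈ 1.718 in)

Q = 574432115569/334416593700 in ≈ 1.718 in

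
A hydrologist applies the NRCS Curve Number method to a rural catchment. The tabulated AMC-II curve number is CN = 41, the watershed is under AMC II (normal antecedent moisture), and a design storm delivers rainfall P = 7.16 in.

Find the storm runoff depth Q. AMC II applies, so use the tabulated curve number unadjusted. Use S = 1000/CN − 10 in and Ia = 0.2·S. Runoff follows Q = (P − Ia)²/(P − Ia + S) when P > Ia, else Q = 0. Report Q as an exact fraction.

Q = 19263321/19617475 in ≈ 0.982 in

Average conditions: CN = 41 (no AMC adjustment).
Max retention: S = 1000/41 − 10 = 590/41 in (≈ 14.390 in)
Ia = 0.2S: 0.2·14.390 = 2.878 in (exactly 118/41)
Since P=7.160 > Ia=2.878: effective rainfall P−Ia = 4389/1025 in
Q: (4389/1025)² ÷ (19139/1025) = 19263321/19617475 in (≈ 0.982 in)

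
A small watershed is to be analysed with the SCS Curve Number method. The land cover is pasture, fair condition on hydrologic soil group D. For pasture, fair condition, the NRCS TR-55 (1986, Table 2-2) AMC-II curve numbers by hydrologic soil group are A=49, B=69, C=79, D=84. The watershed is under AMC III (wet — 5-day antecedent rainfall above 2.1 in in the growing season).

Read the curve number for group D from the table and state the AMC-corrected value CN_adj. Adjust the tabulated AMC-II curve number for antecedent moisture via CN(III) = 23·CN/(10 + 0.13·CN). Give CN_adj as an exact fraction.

NRCS table: pasture, fair condition, soil group D → CN(II) = 84
CN(III) from CN(II)=84: (23·84)/(10 + 0.13·84) = 48300/523 ≈ 92.352

CN_adj = 48300/523 ≈ 92.352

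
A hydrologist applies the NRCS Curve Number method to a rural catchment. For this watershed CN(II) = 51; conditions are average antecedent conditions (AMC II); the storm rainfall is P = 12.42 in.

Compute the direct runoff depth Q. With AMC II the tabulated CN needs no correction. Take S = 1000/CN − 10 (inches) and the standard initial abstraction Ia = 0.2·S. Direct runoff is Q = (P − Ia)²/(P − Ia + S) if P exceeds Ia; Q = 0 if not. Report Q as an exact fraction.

AMC II — tabulated CN = 51 applies directly.
S = 1000/51 − 10 = 490/51 in ≈ 9.608 in
Ia = 0.2·(490/51) = 98/51 in ≈ 1.922 in
Excess rainfall: 12.420 − 1.922 = 10.498 in; P > Ia so Q > 0
Q = (26771/2550)²/((26771/2550) + 490/51) = (716686441/6502500)/(51271/2550) = 716686441/130741050 in ≈ 5.482 in

Q = 716686441/130741050 in ≈ 5.482 in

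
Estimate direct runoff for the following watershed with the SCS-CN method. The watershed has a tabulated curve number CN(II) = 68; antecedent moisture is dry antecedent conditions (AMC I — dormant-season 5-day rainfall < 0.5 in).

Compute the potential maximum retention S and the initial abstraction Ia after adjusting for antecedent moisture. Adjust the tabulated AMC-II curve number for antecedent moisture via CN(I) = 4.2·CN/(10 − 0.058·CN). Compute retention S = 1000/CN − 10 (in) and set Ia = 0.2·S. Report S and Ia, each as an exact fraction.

S = 4000/357 in ≈ 11.204 in; Ia = 800/357 in ≈ 2.241 in

Dry (AMC I): CN(I) = 4.2·68/(10 − 0.058·68) = (1428/5)/(757/125) = 35700/757 ≈ 47.160
S = 1000/(35700/757) − 10 = 4000/357 in ≈ 11.204 in
Ia = 0.2S: 0.2·11.204 = 2.241 in (exactly 800/357)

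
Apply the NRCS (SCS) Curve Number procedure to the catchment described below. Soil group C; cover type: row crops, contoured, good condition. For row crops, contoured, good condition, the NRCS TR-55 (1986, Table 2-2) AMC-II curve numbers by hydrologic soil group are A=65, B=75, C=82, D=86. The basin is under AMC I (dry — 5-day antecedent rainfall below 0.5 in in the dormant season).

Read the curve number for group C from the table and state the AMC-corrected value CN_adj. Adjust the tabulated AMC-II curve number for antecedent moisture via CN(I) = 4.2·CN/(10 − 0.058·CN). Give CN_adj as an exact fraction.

NRCS table: row crops, contoured, good condition, soil group C → CN(II) = 82
CN(I) from CN(II)=82: (4.2·82)/(10 − 0.058·82) = 28700/437 ≈ 65.675

CN_adj = 28700/437 ≈ 65.675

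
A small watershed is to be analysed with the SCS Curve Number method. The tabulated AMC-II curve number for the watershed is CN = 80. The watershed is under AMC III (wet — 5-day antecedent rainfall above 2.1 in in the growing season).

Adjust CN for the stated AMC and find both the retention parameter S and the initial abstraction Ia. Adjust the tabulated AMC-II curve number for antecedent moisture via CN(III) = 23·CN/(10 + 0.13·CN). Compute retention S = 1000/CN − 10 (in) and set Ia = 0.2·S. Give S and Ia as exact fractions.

S = 25/23 in ≈ 1.087 in; Ia = 5/23 in ≈ 0.217 in

Wet (AMC III): CN(III) = 23·80/(10 + 0.13·80) = 1840/(102/5) = 4600/51 ≈ 90.196
Max retention: S = 1000/(4600/51) − 10 = 25/23 in (≈ 1.087 in)
Initial abstraction Ia = S/5 = (25/23)/5 = 5/23 ≈ 0.217 in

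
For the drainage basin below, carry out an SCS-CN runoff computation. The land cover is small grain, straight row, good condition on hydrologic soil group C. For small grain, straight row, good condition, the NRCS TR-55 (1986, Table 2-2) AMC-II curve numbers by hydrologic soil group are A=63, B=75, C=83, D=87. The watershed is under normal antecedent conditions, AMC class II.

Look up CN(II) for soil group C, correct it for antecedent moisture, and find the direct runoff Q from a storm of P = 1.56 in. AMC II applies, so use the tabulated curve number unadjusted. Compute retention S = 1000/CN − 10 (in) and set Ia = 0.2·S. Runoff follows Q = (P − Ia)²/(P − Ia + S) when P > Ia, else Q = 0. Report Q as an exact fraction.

Q = 5697769/13771775 in ≈ 0.414 in

NRCS table: small grain, straight row, good condition, soil group C → CN(II) = 83
CN(II) = 83; AMC II needs no correction.
Retention S: 1000/CN − 10 with CN=83.000 → S = 170/83 ≈ 2.048 in
Ia = 0.2·(170/83) = 34/83 in ≈ 0.410 in
Since P=1.560 > Ia=0.410: effective rainfall P−Ia = 2387/2075 in
Runoff Q = (P−Ia)²/(P−Ia+S) = (1.150)²/(1.150+2.048) = 5697769/13771775 ≈ 0.414 in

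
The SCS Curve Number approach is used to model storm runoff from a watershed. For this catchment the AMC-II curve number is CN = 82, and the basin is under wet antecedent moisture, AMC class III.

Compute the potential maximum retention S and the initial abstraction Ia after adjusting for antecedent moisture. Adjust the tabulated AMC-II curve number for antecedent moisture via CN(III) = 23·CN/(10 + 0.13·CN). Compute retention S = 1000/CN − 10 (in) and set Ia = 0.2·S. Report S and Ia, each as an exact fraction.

S = 900/943 in ≈ 0.954 in; Ia = 180/943 in ≈ 0.191 in

Adjust CN=82 to AMC III: 23·82/(10 + 0.13·82) → 1886 ÷ (1033/50) = 94300/1033 ≈ 91.288
Retention S: 1000/CN − 10 with CN=91.288 → S = 900/943 ≈ 0.954 in
Initial abstraction Ia = S/5 = (900/943)/5 = 180/943 ≈ 0.191 in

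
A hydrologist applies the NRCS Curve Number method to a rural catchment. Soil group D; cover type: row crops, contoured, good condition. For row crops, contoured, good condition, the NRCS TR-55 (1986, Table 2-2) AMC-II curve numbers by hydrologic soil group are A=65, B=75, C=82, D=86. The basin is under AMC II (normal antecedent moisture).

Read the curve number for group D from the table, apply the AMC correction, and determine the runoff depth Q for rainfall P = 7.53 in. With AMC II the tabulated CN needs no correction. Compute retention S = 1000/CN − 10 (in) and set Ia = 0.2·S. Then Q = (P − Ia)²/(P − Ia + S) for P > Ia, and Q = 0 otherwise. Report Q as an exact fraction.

NRCS table: row crops, contoured, good condition, soil group D → CN(II) = 86
Average conditions: CN = 86 (no AMC adjustment).
S = 1000/86 − 10 = 70/43 in ≈ 1.628 in
Ia = 0.2·(70/43) = 14/43 in ≈ 0.326 in
Since P=7.530 > Ia=0.326: effective rainfall P−Ia = 30979/4300 in
Runoff Q = (P−Ia)²/(P−Ia+S) = (7.204)²/(7.204+1.628) = 959698441/163309700 ≈ 5.877 in

Q = 959698441/163309700 in ≈ 5.877 in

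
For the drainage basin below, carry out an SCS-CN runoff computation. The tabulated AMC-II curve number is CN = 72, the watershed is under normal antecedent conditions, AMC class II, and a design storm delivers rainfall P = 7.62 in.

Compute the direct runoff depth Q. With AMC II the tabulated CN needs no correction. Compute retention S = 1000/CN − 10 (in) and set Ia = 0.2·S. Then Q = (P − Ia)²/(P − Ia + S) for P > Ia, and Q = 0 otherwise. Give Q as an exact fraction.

Q = 9480241/2173050 in ≈ 4.363 in

CN(II) = 72; AMC II needs no correction.
S = 1000/72 − 10 = 35/9 in ≈ 3.889 in
Initial abstraction Ia = S/5 = (35/9)/5 = 7/9 ≈ 0.778 in
P − Ia = 7.620 − 0.778 = 3079/450 ≈ 6.842 in (> 0, runoff occurs)
Q = (3079/450)²/((3079/450) + 35/9) = (9480241/202500)/(4829/450) = 9480241/2173050 in ≈ 4.363 in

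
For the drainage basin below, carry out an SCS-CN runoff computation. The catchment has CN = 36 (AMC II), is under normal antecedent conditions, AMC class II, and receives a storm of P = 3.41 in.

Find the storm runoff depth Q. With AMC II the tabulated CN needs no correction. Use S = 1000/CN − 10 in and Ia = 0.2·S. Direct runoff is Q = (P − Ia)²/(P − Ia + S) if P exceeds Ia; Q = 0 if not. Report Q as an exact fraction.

Average conditions: CN = 36 (no AMC adjustment).
S = 1000/36 − 10 = 160/9 in ≈ 17.778 in
Ia = 0.2·(160/9) = 32/9 in ≈ 3.556 in
P = 3.410 ≤ Ia = 3.556 in: entire storm abstracted, Q = 0.

Q = 0 in ≈ 0.000 in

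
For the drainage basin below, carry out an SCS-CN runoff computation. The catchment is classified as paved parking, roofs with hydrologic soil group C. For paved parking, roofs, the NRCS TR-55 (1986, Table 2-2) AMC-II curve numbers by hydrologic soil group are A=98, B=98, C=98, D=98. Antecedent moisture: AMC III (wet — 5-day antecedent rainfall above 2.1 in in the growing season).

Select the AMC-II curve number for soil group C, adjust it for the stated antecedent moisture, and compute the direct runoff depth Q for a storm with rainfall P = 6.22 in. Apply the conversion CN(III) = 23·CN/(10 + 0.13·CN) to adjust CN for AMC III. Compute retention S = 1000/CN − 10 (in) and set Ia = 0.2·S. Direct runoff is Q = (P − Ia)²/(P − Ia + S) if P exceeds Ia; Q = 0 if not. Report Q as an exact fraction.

NRCS table: paved parking, roofs, soil group C → CN(II) = 98
Adjust CN=98 to AMC III: 23·98/(10 + 0.13·98) → 2254 ÷ (1137/50) = 112700/1137 ≈ 99.120
S = 1000/(112700/1137) − 10 = 100/1127 in ≈ 0.089 in
Ia = 0.2S: 0.2·0.089 = 0.018 in (exactly 20/1127)
P − Ia = 6.220 − 0.018 = 349497/56350 ≈ 6.202 in (> 0, runoff occurs)
Q = (349497/56350)²/((349497/56350) + 100/1127) = (122148153009/3175322500)/(354497/56350) = 122148153009/19975905950 in ≈ 6.115 in

Q = 122148153009/19975905950 in ≈ 6.115 in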